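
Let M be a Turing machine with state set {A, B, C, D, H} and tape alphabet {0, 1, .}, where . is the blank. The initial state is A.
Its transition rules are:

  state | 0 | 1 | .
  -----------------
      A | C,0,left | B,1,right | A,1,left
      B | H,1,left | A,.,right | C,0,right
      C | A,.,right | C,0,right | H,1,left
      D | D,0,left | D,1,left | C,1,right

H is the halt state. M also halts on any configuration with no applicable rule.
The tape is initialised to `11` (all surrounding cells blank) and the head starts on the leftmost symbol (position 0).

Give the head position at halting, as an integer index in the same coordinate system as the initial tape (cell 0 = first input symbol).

state=A head=0 tape=[1]1...   (A,1)→(B,1,right)
state=B head=1 tape=1[1]...   (B,1)→(A,.,right)
state=A head=2 tape=1.[.]..   (A,.)→(A,1,left)
state=A head=1 tape=1[.]1..   (A,.)→(A,1,left)
state=A head=0 tape=[1]11..   (A,1)→(B,1,right)
state=B head=1 tape=1[1]1..   (B,1)→(A,.,right)
state=A head=2 tape=1.[1]..   (A,1)→(B,1,right)
state=B head=3 tape=1.1[.].   (B,.)→(C,0,right)
state=C head=4 tape=1.10[.]   (C,.)→(H,1,left)
state=H head=3 tape=1.1[0]1
At halt the head is at cell 3.

3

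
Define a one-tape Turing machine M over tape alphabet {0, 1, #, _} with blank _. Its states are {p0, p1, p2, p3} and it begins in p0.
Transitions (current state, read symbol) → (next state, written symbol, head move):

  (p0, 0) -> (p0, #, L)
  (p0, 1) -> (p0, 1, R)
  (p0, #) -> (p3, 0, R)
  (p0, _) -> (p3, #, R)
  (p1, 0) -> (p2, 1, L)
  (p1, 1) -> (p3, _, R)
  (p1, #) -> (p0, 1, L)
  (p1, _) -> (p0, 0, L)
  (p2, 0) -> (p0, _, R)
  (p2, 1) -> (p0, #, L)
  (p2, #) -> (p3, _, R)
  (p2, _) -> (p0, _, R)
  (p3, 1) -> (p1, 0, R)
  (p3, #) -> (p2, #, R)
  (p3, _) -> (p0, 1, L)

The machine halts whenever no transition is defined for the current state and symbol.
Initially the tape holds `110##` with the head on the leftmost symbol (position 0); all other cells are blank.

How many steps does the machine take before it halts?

25

state=p0 head=0 tape=[1]10##_____   (p0,1)→(p0,1,R)
state=p0 head=1 tape=1[1]0##_____   (p0,1)→(p0,1,R)
state=p0 head=2 tape=11[0]##_____   (p0,0)→(p0,#,L)
state=p0 head=1 tape=1[1]###_____   (p0,1)→(p0,1,R)
state=p0 head=2 tape=11[#]##_____   (p0,#)→(p3,0,R)
state=p3 head=3 tape=110[#]#_____   (p3,#)→(p2,#,R)
state=p2 head=4 tape=110#[#]_____   (p2,#)→(p3,_,R)
state=p3 head=5 tape=110#_[_]____   (p3,_)→(p0,1,L)
state=p0 head=4 tape=110#[_]1____   (p0,_)→(p3,#,R)
state=p3 head=5 tape=110##[1]____   (p3,1)→(p1,0,R)
state=p1 head=6 tape=110##0[_]___   (p1,_)→(p0,0,L)
state=p0 head=5 tape=110##[0]0___   (p0,0)→(p0,#,L)
state=p0 head=4 tape=110#[#]#0___   (p0,#)→(p3,0,R)
state=p3 head=5 tape=110#0[#]0___   (p3,#)→(p2,#,R)
state=p2 head=6 tape=110#0#[0]___   (p2,0)→(p0,_,R)
state=p0 head=7 tape=110#0#_[_]__   (p0,_)→(p3,#,R)
state=p3 head=8 tape=110#0#_#[_]_   (p3,_)→(p0,1,L)
state=p0 head=7 tape=110#0#_[#]1_   (p0,#)→(p3,0,R)
state=p3 head=8 tape=110#0#_0[1]_   (p3,1)→(p1,0,R)
state=p1 head=9 tape=110#0#_00[_]   (p1,_)→(p0,0,L)
state=p0 head=8 tape=110#0#_0[0]0   (p0,0)→(p0,#,L)
state=p0 head=7 tape=110#0#_[0]#0   (p0,0)→(p0,#,L)
state=p0 head=6 tape=110#0#[_]##0   (p0,_)→(p3,#,R)
state=p3 head=7 tape=110#0##[#]#0   (p3,#)→(p2,#,R)
state=p2 head=8 tape=110#0###[#]0   (p2,#)→(p3,_,R)
state=p3 head=9 tape=110#0###_[0]
M halts after 25 transitions.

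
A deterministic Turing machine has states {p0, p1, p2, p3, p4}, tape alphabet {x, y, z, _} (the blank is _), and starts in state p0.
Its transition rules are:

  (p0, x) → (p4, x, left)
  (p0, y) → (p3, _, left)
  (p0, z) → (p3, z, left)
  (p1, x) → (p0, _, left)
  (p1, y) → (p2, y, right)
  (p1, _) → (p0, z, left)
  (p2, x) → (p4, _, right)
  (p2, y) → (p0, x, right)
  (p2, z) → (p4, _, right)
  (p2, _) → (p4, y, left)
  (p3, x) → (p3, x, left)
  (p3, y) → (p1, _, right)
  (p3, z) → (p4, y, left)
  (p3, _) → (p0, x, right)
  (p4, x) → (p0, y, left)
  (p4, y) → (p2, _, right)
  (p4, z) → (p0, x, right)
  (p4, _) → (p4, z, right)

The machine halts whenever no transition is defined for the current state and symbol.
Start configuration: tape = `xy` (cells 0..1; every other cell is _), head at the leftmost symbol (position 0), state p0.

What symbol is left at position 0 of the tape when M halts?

p0 | ____[x]y   read x → write x, move left, go to p4
p4 | ___[_]xy   read _ → write z, move right, go to p4
p4 | ___z[x]y   read x → write y, move left, go to p0
p0 | ___[z]yy   read z → write z, move left, go to p3
p3 | __[_]zyy   read _ → write x, move right, go to p0
p0 | __x[z]yy   read z → write z, move left, go to p3
p3 | __[x]zyy   read x → write x, move left, go to p3
p3 | _[_]xzyy   read _ → write x, move right, go to p0
p0 | _x[x]zyy   read x → write x, move left, go to p4
p4 | _[x]xzyy   read x → write y, move left, go to p0
p0 | [_]yxzyy
Cell 0 holds y when M halts.

y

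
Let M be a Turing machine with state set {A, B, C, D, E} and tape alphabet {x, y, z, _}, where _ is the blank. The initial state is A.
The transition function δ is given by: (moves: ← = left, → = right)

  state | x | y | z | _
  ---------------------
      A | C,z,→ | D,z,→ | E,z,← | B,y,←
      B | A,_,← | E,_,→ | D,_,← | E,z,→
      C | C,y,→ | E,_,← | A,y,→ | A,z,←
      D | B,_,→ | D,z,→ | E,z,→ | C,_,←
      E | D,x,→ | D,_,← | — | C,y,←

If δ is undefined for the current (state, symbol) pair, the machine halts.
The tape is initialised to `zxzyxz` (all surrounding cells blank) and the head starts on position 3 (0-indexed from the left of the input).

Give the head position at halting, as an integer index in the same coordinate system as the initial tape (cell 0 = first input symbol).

1

A | zxz[y]xz   read y → write z, move →, go to D
D | zxzz[x]z   read x → write _, move →, go to B
B | zxzz_[z]   read z → write _, move ←, go to D
D | zxzz[_]_   read _ → write _, move ←, go to C
C | zxz[z]__   read z → write y, move →, go to A
A | zxzy[_]_   read _ → write y, move ←, go to B
B | zxz[y]y_   read y → write _, move →, go to E
E | zxz_[y]_   read y → write _, move ←, go to D
D | zxz[_]__   read _ → write _, move ←, go to C
C | zx[z]___   read z → write y, move →, go to A
A | zxy[_]__   read _ → write y, move ←, go to B
B | zx[y]y__   read y → write _, move →, go to E
E | zx_[y]__   read y → write _, move ←, go to D
D | zx[_]___   read _ → write _, move ←, go to C
C | z[x]____   read x → write y, move →, go to C
C | zy[_]___   read _ → write z, move ←, go to A
A | z[y]z___   read y → write z, move →, go to D
D | zz[z]___   read z → write z, move →, go to E
E | zzz[_]__   read _ → write y, move ←, go to C
C | zz[z]y__   read z → write y, move →, go to A
A | zzy[y]__   read y → write z, move →, go to D
D | zzyz[_]_   read _ → write _, move ←, go to C
C | zzy[z]__   read z → write y, move →, go to A
A | zzyy[_]_   read _ → write y, move ←, go to B
B | zzy[y]y_   read y → write _, move →, go to E
E | zzy_[y]_   read y → write _, move ←, go to D
D | zzy[_]__   read _ → write _, move ←, go to C
C | zz[y]___   read y → write _, move ←, go to E
E | z[z]____
At halt the head is at cell 1.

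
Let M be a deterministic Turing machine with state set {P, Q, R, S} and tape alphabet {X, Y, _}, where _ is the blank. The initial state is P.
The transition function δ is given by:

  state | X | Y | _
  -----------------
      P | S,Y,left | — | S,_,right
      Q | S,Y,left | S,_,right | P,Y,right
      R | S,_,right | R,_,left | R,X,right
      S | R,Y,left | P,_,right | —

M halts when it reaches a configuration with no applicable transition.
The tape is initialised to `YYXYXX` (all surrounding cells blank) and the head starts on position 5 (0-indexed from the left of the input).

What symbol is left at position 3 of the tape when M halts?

_

P | YYXYX[X]   read X → write Y, move left, go to S
S | YYXY[X]Y   read X → write Y, move left, go to R
R | YYX[Y]YY   read Y → write _, move left, go to R
R | YY[X]_YY   read X → write _, move right, go to S
S | YY_[_]YY
Cell 3 holds _ when M halts.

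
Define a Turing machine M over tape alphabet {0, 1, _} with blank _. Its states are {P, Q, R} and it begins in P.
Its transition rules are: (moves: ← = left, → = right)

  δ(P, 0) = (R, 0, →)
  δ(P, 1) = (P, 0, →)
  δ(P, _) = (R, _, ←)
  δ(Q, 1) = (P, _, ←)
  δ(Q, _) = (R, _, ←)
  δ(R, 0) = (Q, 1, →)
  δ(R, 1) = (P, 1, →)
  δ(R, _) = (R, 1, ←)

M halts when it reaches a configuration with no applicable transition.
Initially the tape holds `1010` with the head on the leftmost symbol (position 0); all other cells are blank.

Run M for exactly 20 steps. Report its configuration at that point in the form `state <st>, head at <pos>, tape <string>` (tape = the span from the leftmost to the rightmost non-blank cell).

state P, head at 4, tape 0011

state=P head=0 tape=[1]010_   (P,1)→(P,0,→)
state=P head=1 tape=0[0]10_   (P,0)→(R,0,→)
state=R head=2 tape=00[1]0_   (R,1)→(P,1,→)
state=P head=3 tape=001[0]_   (P,0)→(R,0,→)
state=R head=4 tape=0010[_]   (R,_)→(R,1,←)
state=R head=3 tape=001[0]1   (R,0)→(Q,1,→)
state=Q head=4 tape=0011[1]   (Q,1)→(P,_,←)
state=P head=3 tape=001[1]_   (P,1)→(P,0,→)
state=P head=4 tape=0010[_]   (P,_)→(R,_,←)
state=R head=3 tape=001[0]_   (R,0)→(Q,1,→)
state=Q head=4 tape=0011[_]   (Q,_)→(R,_,←)
state=R head=3 tape=001[1]_   (R,1)→(P,1,→)
state=P head=4 tape=0011[_]   (P,_)→(R,_,←)
state=R head=3 tape=001[1]_   (R,1)→(P,1,→)
state=P head=4 tape=0011[_]   (P,_)→(R,_,←)
state=R head=3 tape=001[1]_   (R,1)→(P,1,→)
state=P head=4 tape=0011[_]   (P,_)→(R,_,←)
state=R head=3 tape=001[1]_   (R,1)→(P,1,→)
state=P head=4 tape=0011[_]   (P,_)→(R,_,←)
state=R head=3 tape=001[1]_   (R,1)→(P,1,→)
state=P head=4 tape=0011[_]
After 20 steps: state P, head at 4, tape 0011.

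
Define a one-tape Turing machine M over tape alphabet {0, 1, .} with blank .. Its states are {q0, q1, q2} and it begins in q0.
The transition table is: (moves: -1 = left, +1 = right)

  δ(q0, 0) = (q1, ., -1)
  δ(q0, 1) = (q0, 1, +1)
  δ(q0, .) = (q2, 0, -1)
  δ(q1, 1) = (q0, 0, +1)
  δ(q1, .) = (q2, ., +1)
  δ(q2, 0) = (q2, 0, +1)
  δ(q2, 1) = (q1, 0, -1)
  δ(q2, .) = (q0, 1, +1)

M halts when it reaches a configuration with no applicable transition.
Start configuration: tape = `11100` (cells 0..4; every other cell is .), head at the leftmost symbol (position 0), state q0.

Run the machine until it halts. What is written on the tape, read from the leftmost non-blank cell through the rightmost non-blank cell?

q0 | [1]1100..   read 1 → write 1, move +1, go to q0
q0 | 1[1]100..   read 1 → write 1, move +1, go to q0
q0 | 11[1]00..   read 1 → write 1, move +1, go to q0
q0 | 111[0]0..   read 0 → write ., move -1, go to q1
q1 | 11[1].0..   read 1 → write 0, move +1, go to q0
q0 | 110[.]0..   read . → write 0, move -1, go to q2
q2 | 11[0]00..   read 0 → write 0, move +1, go to q2
q2 | 110[0]0..   read 0 → write 0, move +1, go to q2
q2 | 1100[0]..   read 0 → write 0, move +1, go to q2
q2 | 11000[.].   read . → write 1, move +1, go to q0
q0 | 110001[.]   read . → write 0, move -1, go to q2
q2 | 11000[1]0   read 1 → write 0, move -1, go to q1
q1 | 1100[0]00
The non-blank tape span at halt is 1100000.

1100000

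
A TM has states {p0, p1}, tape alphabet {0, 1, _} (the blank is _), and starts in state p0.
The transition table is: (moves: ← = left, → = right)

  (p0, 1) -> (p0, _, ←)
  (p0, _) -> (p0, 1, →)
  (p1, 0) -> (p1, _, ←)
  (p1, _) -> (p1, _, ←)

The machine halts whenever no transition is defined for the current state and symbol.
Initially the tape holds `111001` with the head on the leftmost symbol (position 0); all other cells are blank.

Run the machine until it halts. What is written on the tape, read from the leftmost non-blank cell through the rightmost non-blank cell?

state=p0 head=0 tape=___[1]11001   (p0,1)→(p0,_,←)
state=p0 head=-1 tape=__[_]_11001   (p0,_)→(p0,1,→)
state=p0 head=0 tape=__1[_]11001   (p0,_)→(p0,1,→)
state=p0 head=1 tape=__11[1]1001   (p0,1)→(p0,_,←)
state=p0 head=0 tape=__1[1]_1001   (p0,1)→(p0,_,←)
state=p0 head=-1 tape=__[1]__1001   (p0,1)→(p0,_,←)
state=p0 head=-2 tape=_[_]___1001   (p0,_)→(p0,1,→)
state=p0 head=-1 tape=_1[_]__1001   (p0,_)→(p0,1,→)
state=p0 head=0 tape=_11[_]_1001   (p0,_)→(p0,1,→)
state=p0 head=1 tape=_111[_]1001   (p0,_)→(p0,1,→)
state=p0 head=2 tape=_1111[1]001   (p0,1)→(p0,_,←)
state=p0 head=1 tape=_111[1]_001   (p0,1)→(p0,_,←)
state=p0 head=0 tape=_11[1]__001   (p0,1)→(p0,_,←)
state=p0 head=-1 tape=_1[1]___001   (p0,1)→(p0,_,←)
state=p0 head=-2 tape=_[1]____001   (p0,1)→(p0,_,←)
state=p0 head=-3 tape=[_]_____001   (p0,_)→(p0,1,→)
state=p0 head=-2 tape=1[_]____001   (p0,_)→(p0,1,→)
state=p0 head=-1 tape=11[_]___001   (p0,_)→(p0,1,→)
state=p0 head=0 tape=111[_]__001   (p0,_)→(p0,1,→)
state=p0 head=1 tape=1111[_]_001   (p0,_)→(p0,1,→)
state=p0 head=2 tape=11111[_]001   (p0,_)→(p0,1,→)
state=p0 head=3 tape=111111[0]01
The non-blank tape span at halt is 111111001.

111111001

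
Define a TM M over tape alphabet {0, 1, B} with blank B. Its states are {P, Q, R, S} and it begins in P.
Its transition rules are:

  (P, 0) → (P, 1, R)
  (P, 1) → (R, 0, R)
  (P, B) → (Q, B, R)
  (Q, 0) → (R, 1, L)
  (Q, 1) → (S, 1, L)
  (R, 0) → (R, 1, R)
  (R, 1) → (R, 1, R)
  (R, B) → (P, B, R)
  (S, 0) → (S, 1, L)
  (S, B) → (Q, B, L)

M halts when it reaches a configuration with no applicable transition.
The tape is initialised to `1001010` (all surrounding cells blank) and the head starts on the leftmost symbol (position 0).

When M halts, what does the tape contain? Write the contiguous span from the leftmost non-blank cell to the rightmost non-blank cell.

0111111

state=P head=0 tape=[1]001010BBB   (P,1)→(R,0,R)
state=R head=1 tape=0[0]01010BBB   (R,0)→(R,1,R)
state=R head=2 tape=01[0]1010BBB   (R,0)→(R,1,R)
state=R head=3 tape=011[1]010BBB   (R,1)→(R,1,R)
state=R head=4 tape=0111[0]10BBB   (R,0)→(R,1,R)
state=R head=5 tape=01111[1]0BBB   (R,1)→(R,1,R)
state=R head=6 tape=011111[0]BBB   (R,0)→(R,1,R)
state=R head=7 tape=0111111[B]BB   (R,B)→(P,B,R)
state=P head=8 tape=0111111B[B]B   (P,B)→(Q,B,R)
state=Q head=9 tape=0111111BB[B]
The non-blank tape span at halt is 0111111.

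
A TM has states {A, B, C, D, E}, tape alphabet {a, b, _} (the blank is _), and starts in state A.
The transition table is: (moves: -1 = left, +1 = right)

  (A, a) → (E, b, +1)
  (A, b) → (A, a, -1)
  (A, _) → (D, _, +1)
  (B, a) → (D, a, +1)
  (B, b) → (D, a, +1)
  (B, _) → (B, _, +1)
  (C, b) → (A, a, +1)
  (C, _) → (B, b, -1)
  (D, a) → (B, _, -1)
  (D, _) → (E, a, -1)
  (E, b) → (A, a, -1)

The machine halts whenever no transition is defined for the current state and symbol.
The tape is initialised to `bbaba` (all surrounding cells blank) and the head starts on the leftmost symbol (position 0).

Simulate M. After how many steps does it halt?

state=A head=0 tape=_[b]baba   (A,b)→(A,a,-1)
state=A head=-1 tape=[_]ababa   (A,_)→(D,_,+1)
state=D head=0 tape=_[a]baba   (D,a)→(B,_,-1)
state=B head=-1 tape=[_]_baba   (B,_)→(B,_,+1)
state=B head=0 tape=_[_]baba   (B,_)→(B,_,+1)
state=B head=1 tape=__[b]aba   (B,b)→(D,a,+1)
state=D head=2 tape=__a[a]ba   (D,a)→(B,_,-1)
state=B head=1 tape=__[a]_ba   (B,a)→(D,a,+1)
state=D head=2 tape=__a[_]ba   (D,_)→(E,a,-1)
state=E head=1 tape=__[a]aba
M halts after 9 transitions.

9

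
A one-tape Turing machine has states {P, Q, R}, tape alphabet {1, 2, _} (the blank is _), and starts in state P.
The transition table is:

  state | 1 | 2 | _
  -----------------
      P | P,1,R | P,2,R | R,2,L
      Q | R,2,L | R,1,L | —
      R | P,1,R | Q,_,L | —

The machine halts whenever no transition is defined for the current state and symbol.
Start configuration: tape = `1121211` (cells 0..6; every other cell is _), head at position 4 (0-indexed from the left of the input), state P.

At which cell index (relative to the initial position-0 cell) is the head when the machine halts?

-1

P | _1121[2]11__   read 2 → write 2, move R, go to P
P | _11212[1]1__   read 1 → write 1, move R, go to P
P | _112121[1]__   read 1 → write 1, move R, go to P
P | _1121211[_]_   read _ → write 2, move L, go to R
R | _112121[1]2_   read 1 → write 1, move R, go to P
P | _1121211[2]_   read 2 → write 2, move R, go to P
P | _11212112[_]   read _ → write 2, move L, go to R
R | _1121211[2]2   read 2 → write _, move L, go to Q
Q | _112121[1]_2   read 1 → write 2, move L, go to R
R | _11212[1]2_2   read 1 → write 1, move R, go to P
P | _112121[2]_2   read 2 → write 2, move R, go to P
P | _1121212[_]2   read _ → write 2, move L, go to R
R | _112121[2]22   read 2 → write _, move L, go to Q
Q | _11212[1]_22   read 1 → write 2, move L, go to R
R | _1121[2]2_22   read 2 → write _, move L, go to Q
Q | _112[1]_2_22   read 1 → write 2, move L, go to R
R | _11[2]2_2_22   read 2 → write _, move L, go to Q
Q | _1[1]_2_2_22   read 1 → write 2, move L, go to R
R | _[1]2_2_2_22   read 1 → write 1, move R, go to P
P | _1[2]_2_2_22   read 2 → write 2, move R, go to P
P | _12[_]2_2_22   read _ → write 2, move L, go to R
R | _1[2]22_2_22   read 2 → write _, move L, go to Q
Q | _[1]_22_2_22   read 1 → write 2, move L, go to R
R | [_]2_22_2_22
At halt the head is at cell -1.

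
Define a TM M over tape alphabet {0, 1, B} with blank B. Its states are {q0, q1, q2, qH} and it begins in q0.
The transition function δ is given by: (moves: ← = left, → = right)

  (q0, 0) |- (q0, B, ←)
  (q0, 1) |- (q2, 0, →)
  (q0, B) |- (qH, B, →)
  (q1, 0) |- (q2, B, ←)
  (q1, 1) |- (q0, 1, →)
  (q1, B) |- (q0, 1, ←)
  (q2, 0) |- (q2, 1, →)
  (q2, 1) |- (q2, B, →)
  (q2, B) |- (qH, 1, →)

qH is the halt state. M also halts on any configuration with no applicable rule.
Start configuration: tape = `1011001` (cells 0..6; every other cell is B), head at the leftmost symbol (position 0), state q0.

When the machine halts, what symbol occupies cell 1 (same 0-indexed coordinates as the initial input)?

1

state=q0 head=0 tape=[1]011001BB   (q0,1)→(q2,0,→)
state=q2 head=1 tape=0[0]11001BB   (q2,0)→(q2,1,→)
state=q2 head=2 tape=01[1]1001BB   (q2,1)→(q2,B,→)
state=q2 head=3 tape=01B[1]001BB   (q2,1)→(q2,B,→)
state=q2 head=4 tape=01BB[0]01BB   (q2,0)→(q2,1,→)
state=q2 head=5 tape=01BB1[0]1BB   (q2,0)→(q2,1,→)
state=q2 head=6 tape=01BB11[1]BB   (q2,1)→(q2,B,→)
state=q2 head=7 tape=01BB11B[B]B   (q2,B)→(qH,1,→)
state=qH head=8 tape=01BB11B1[B]
Cell 1 holds 1 when M halts.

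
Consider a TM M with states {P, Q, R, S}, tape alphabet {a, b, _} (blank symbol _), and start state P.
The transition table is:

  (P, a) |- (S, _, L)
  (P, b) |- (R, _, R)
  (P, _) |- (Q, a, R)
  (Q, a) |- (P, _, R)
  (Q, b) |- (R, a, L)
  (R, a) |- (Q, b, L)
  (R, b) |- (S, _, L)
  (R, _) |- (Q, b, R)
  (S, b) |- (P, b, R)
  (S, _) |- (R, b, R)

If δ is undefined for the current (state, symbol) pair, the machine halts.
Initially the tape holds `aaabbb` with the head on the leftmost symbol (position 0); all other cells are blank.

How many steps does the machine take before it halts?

16

P | _[a]aabbb_   read a → write _, move L, go to S
S | [_]_aabbb_   read _ → write b, move R, go to R
R | b[_]aabbb_   read _ → write b, move R, go to Q
Q | bb[a]abbb_   read a → write _, move R, go to P
P | bb_[a]bbb_   read a → write _, move L, go to S
S | bb[_]_bbb_   read _ → write b, move R, go to R
R | bbb[_]bbb_   read _ → write b, move R, go to Q
Q | bbbb[b]bb_   read b → write a, move L, go to R
R | bbb[b]abb_   read b → write _, move L, go to S
S | bb[b]_abb_   read b → write b, move R, go to P
P | bbb[_]abb_   read _ → write a, move R, go to Q
Q | bbba[a]bb_   read a → write _, move R, go to P
P | bbba_[b]b_   read b → write _, move R, go to R
R | bbba__[b]_   read b → write _, move L, go to S
S | bbba_[_]__   read _ → write b, move R, go to R
R | bbba_b[_]_   read _ → write b, move R, go to Q
Q | bbba_bb[_]
M halts after 16 transitions.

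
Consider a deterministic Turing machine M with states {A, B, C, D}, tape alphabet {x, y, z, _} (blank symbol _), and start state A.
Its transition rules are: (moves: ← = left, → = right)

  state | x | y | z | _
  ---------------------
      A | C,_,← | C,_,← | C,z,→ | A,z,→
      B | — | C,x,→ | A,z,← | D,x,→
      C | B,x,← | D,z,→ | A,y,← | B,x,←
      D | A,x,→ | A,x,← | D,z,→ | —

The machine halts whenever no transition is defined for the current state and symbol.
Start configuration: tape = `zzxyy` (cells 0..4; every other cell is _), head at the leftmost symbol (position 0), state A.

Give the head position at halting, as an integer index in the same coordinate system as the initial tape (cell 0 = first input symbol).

2

A | [z]zxyy   read z → write z, move →, go to C
C | z[z]xyy   read z → write y, move ←, go to A
A | [z]yxyy   read z → write z, move →, go to C
C | z[y]xyy   read y → write z, move →, go to D
D | zz[x]yy   read x → write x, move →, go to A
A | zzx[y]y   read y → write _, move ←, go to C
C | zz[x]_y   read x → write x, move ←, go to B
B | z[z]x_y   read z → write z, move ←, go to A
A | [z]zx_y   read z → write z, move →, go to C
C | z[z]x_y   read z → write y, move ←, go to A
A | [z]yx_y   read z → write z, move →, go to C
C | z[y]x_y   read y → write z, move →, go to D
D | zz[x]_y   read x → write x, move →, go to A
A | zzx[_]y   read _ → write z, move →, go to A
A | zzxz[y]   read y → write _, move ←, go to C
C | zzx[z]_   read z → write y, move ←, go to A
A | zz[x]y_   read x → write _, move ←, go to C
C | z[z]_y_   read z → write y, move ←, go to A
A | [z]y_y_   read z → write z, move →, go to C
C | z[y]_y_   read y → write z, move →, go to D
D | zz[_]y_
At halt the head is at cell 2.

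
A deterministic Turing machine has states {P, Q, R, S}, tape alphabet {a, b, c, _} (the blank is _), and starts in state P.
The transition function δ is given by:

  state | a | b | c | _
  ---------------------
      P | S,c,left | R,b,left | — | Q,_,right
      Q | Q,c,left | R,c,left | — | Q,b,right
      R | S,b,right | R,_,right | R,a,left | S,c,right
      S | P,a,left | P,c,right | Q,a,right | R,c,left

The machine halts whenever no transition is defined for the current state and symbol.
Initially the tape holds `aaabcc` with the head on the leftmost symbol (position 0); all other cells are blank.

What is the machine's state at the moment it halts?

Q

state=P head=0 tape=__[a]aabcc   (P,a)→(S,c,left)
state=S head=-1 tape=_[_]caabcc   (S,_)→(R,c,left)
state=R head=-2 tape=[_]ccaabcc   (R,_)→(S,c,right)
state=S head=-1 tape=c[c]caabcc   (S,c)→(Q,a,right)
state=Q head=0 tape=ca[c]aabcc
No transition is defined for (Q, c); M halts in state Q.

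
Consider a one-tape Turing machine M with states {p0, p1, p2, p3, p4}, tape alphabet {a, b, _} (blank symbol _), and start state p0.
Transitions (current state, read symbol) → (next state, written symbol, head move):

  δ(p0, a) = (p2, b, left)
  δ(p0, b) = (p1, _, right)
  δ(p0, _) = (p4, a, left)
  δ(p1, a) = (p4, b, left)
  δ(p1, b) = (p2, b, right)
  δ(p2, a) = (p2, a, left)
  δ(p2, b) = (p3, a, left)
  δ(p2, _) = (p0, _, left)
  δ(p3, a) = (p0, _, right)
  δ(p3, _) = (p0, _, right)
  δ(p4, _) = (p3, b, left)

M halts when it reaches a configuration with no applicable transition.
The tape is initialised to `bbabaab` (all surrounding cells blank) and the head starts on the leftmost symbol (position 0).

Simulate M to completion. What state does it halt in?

p1

p0 | ___[b]babaab   read b → write _, move right, go to p1
p1 | ____[b]abaab   read b → write b, move right, go to p2
p2 | ____b[a]baab   read a → write a, move left, go to p2
p2 | ____[b]abaab   read b → write a, move left, go to p3
p3 | ___[_]aabaab   read _ → write _, move right, go to p0
p0 | ____[a]abaab   read a → write b, move left, go to p2
p2 | ___[_]babaab   read _ → write _, move left, go to p0
p0 | __[_]_babaab   read _ → write a, move left, go to p4
p4 | _[_]a_babaab   read _ → write b, move left, go to p3
p3 | [_]ba_babaab   read _ → write _, move right, go to p0
p0 | _[b]a_babaab   read b → write _, move right, go to p1
p1 | __[a]_babaab   read a → write b, move left, go to p4
p4 | _[_]b_babaab   read _ → write b, move left, go to p3
p3 | [_]bb_babaab   read _ → write _, move right, go to p0
p0 | _[b]b_babaab   read b → write _, move right, go to p1
p1 | __[b]_babaab   read b → write b, move right, go to p2
p2 | __b[_]babaab   read _ → write _, move left, go to p0
p0 | __[b]_babaab   read b → write _, move right, go to p1
p1 | ___[_]babaab
No transition is defined for (p1, _); M halts in state p1.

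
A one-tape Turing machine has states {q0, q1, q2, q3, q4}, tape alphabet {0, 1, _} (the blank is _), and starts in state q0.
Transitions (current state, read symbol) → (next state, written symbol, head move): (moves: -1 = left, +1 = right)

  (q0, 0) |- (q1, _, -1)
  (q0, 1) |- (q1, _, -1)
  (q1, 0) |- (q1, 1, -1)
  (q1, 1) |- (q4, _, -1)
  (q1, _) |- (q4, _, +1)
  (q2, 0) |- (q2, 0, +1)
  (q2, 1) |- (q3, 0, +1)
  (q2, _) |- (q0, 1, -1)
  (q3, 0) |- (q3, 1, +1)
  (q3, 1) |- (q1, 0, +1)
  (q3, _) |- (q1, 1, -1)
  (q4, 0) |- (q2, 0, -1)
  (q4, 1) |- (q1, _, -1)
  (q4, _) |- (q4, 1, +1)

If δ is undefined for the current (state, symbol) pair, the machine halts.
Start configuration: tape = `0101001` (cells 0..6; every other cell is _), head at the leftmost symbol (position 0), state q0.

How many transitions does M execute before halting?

state=q0 head=0 tape=___[0]101001   (q0,0)→(q1,_,-1)
state=q1 head=-1 tape=__[_]_101001   (q1,_)→(q4,_,+1)
state=q4 head=0 tape=___[_]101001   (q4,_)→(q4,1,+1)
state=q4 head=1 tape=___1[1]01001   (q4,1)→(q1,_,-1)
state=q1 head=0 tape=___[1]_01001   (q1,1)→(q4,_,-1)
state=q4 head=-1 tape=__[_]__01001   (q4,_)→(q4,1,+1)
state=q4 head=0 tape=__1[_]_01001   (q4,_)→(q4,1,+1)
state=q4 head=1 tape=__11[_]01001   (q4,_)→(q4,1,+1)
state=q4 head=2 tape=__111[0]1001   (q4,0)→(q2,0,-1)
state=q2 head=1 tape=__11[1]01001   (q2,1)→(q3,0,+1)
state=q3 head=2 tape=__110[0]1001   (q3,0)→(q3,1,+1)
state=q3 head=3 tape=__1101[1]001   (q3,1)→(q1,0,+1)
state=q1 head=4 tape=__11010[0]01   (q1,0)→(q1,1,-1)
state=q1 head=3 tape=__1101[0]101   (q1,0)→(q1,1,-1)
state=q1 head=2 tape=__110[1]1101   (q1,1)→(q4,_,-1)
state=q4 head=1 tape=__11[0]_1101   (q4,0)→(q2,0,-1)
state=q2 head=0 tape=__1[1]0_1101   (q2,1)→(q3,0,+1)
state=q3 head=1 tape=__10[0]_1101   (q3,0)→(q3,1,+1)
state=q3 head=2 tape=__101[_]1101   (q3,_)→(q1,1,-1)
state=q1 head=1 tape=__10[1]11101   (q1,1)→(q4,_,-1)
state=q4 head=0 tape=__1[0]_11101   (q4,0)→(q2,0,-1)
state=q2 head=-1 tape=__[1]0_11101   (q2,1)→(q3,0,+1)
state=q3 head=0 tape=__0[0]_11101   (q3,0)→(q3,1,+1)
state=q3 head=1 tape=__01[_]11101   (q3,_)→(q1,1,-1)
state=q1 head=0 tape=__0[1]111101   (q1,1)→(q4,_,-1)
state=q4 head=-1 tape=__[0]_111101   (q4,0)→(q2,0,-1)
state=q2 head=-2 tape=_[_]0_111101   (q2,_)→(q0,1,-1)
state=q0 head=-3 tape=[_]10_111101
M halts after 27 transitions.

27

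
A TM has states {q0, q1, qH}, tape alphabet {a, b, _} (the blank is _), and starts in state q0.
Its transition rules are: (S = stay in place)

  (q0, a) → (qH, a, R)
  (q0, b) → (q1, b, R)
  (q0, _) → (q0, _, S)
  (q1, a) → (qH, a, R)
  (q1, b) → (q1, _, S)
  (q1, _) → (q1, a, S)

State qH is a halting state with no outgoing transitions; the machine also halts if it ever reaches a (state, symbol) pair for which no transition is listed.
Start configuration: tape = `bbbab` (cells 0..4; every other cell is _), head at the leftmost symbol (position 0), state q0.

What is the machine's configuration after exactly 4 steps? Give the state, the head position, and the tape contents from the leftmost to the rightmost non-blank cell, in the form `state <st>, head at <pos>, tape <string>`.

state=q0 head=0 tape=[b]bbab   (q0,b)→(q1,b,R)
state=q1 head=1 tape=b[b]bab   (q1,b)→(q1,_,S)
state=q1 head=1 tape=b[_]bab   (q1,_)→(q1,a,S)
state=q1 head=1 tape=b[a]bab   (q1,a)→(qH,a,R)
state=qH head=2 tape=ba[b]ab
After 4 steps: state qH, head at 2, tape babab.

state qH, head at 2, tape babab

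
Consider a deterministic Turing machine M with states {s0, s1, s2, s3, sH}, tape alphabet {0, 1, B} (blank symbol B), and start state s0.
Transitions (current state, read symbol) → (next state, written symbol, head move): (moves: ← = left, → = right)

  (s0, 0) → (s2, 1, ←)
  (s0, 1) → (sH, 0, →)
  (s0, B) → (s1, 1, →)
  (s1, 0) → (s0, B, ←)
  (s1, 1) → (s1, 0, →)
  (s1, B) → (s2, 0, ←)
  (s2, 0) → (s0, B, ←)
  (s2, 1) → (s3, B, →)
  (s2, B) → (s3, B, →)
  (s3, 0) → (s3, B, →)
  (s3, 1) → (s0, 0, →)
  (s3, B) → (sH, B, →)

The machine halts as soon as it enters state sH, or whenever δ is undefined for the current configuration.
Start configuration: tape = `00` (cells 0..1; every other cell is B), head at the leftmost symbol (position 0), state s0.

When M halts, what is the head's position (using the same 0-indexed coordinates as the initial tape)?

5

state=s0 head=0 tape=B[0]0BBBB   (s0,0)→(s2,1,←)
state=s2 head=-1 tape=[B]10BBBB   (s2,B)→(s3,B,→)
state=s3 head=0 tape=B[1]0BBBB   (s3,1)→(s0,0,→)
state=s0 head=1 tape=B0[0]BBBB   (s0,0)→(s2,1,←)
state=s2 head=0 tape=B[0]1BBBB   (s2,0)→(s0,B,←)
state=s0 head=-1 tape=[B]B1BBBB   (s0,B)→(s1,1,→)
state=s1 head=0 tape=1[B]1BBBB   (s1,B)→(s2,0,←)
state=s2 head=-1 tape=[1]01BBBB   (s2,1)→(s3,B,→)
state=s3 head=0 tape=B[0]1BBBB   (s3,0)→(s3,B,→)
state=s3 head=1 tape=BB[1]BBBB   (s3,1)→(s0,0,→)
state=s0 head=2 tape=BB0[B]BBB   (s0,B)→(s1,1,→)
state=s1 head=3 tape=BB01[B]BB   (s1,B)→(s2,0,←)
state=s2 head=2 tape=BB0[1]0BB   (s2,1)→(s3,B,→)
state=s3 head=3 tape=BB0B[0]BB   (s3,0)→(s3,B,→)
state=s3 head=4 tape=BB0BB[B]B   (s3,B)→(sH,B,→)
state=sH head=5 tape=BB0BBB[B]
At halt the head is at cell 5.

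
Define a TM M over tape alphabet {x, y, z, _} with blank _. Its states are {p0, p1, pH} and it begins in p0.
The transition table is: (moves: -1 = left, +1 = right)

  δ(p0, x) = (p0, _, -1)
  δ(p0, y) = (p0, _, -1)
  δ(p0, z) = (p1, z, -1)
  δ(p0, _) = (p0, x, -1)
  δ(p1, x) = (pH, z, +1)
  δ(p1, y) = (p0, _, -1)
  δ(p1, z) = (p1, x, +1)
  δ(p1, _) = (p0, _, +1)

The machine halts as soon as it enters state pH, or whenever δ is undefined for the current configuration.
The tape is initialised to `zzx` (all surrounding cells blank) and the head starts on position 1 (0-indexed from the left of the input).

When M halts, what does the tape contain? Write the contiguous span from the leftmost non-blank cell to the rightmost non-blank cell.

xxz

state=p0 head=1 tape=z[z]x_   (p0,z)→(p1,z,-1)
state=p1 head=0 tape=[z]zx_   (p1,z)→(p1,x,+1)
state=p1 head=1 tape=x[z]x_   (p1,z)→(p1,x,+1)
state=p1 head=2 tape=xx[x]_   (p1,x)→(pH,z,+1)
state=pH head=3 tape=xxz[_]
The non-blank tape span at halt is xxz.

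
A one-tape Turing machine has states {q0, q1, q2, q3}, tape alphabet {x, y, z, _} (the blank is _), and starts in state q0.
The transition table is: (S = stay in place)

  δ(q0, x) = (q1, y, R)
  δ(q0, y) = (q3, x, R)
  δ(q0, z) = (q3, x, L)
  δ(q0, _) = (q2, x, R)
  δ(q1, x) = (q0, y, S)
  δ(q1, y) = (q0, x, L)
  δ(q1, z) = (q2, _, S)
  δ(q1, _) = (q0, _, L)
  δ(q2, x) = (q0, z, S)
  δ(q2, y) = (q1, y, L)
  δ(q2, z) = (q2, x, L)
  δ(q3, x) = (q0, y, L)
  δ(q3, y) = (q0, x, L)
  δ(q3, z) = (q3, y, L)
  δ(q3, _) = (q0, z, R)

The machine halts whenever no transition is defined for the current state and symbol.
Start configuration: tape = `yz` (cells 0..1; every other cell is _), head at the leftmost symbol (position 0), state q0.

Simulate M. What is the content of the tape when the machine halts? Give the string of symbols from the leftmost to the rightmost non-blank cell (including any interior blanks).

q0 | _[y]z___   read y → write x, move R, go to q3
q3 | _x[z]___   read z → write y, move L, go to q3
q3 | _[x]y___   read x → write y, move L, go to q0
q0 | [_]yy___   read _ → write x, move R, go to q2
q2 | x[y]y___   read y → write y, move L, go to q1
q1 | [x]yy___   read x → write y, move S, go to q0
q0 | [y]yy___   read y → write x, move R, go to q3
q3 | x[y]y___   read y → write x, move L, go to q0
q0 | [x]xy___   read x → write y, move R, go to q1
q1 | y[x]y___   read x → write y, move S, go to q0
q0 | y[y]y___   read y → write x, move R, go to q3
q3 | yx[y]___   read y → write x, move L, go to q0
q0 | y[x]x___   read x → write y, move R, go to q1
q1 | yy[x]___   read x → write y, move S, go to q0
q0 | yy[y]___   read y → write x, move R, go to q3
q3 | yyx[_]__   read _ → write z, move R, go to q0
q0 | yyxz[_]_   read _ → write x, move R, go to q2
q2 | yyxzx[_]
The non-blank tape span at halt is yyxzx.

yyxzx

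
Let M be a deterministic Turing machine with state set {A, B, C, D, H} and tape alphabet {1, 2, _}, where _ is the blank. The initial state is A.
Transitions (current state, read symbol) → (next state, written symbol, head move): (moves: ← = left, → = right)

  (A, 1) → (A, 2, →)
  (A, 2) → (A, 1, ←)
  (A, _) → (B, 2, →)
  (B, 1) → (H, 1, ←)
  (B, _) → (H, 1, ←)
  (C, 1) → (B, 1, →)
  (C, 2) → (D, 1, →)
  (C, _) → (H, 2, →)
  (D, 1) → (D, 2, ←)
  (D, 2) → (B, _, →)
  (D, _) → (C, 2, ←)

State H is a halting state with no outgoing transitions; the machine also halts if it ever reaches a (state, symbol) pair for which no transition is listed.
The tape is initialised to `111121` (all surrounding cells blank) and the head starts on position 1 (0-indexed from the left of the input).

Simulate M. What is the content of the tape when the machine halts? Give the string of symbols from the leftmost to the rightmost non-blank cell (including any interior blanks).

22222221

A | 1[1]1121__   read 1 → write 2, move →, go to A
A | 12[1]121__   read 1 → write 2, move →, go to A
A | 122[1]21__   read 1 → write 2, move →, go to A
A | 1222[2]1__   read 2 → write 1, move ←, go to A
A | 122[2]11__   read 2 → write 1, move ←, go to A
A | 12[2]111__   read 2 → write 1, move ←, go to A
A | 1[2]1111__   read 2 → write 1, move ←, go to A
A | [1]11111__   read 1 → write 2, move →, go to A
A | 2[1]1111__   read 1 → write 2, move →, go to A
A | 22[1]111__   read 1 → write 2, move →, go to A
A | 222[1]11__   read 1 → write 2, move →, go to A
A | 2222[1]1__   read 1 → write 2, move →, go to A
A | 22222[1]__   read 1 → write 2, move →, go to A
A | 222222[_]_   read _ → write 2, move →, go to B
B | 2222222[_]   read _ → write 1, move ←, go to H
H | 222222[2]1
The non-blank tape span at halt is 22222221.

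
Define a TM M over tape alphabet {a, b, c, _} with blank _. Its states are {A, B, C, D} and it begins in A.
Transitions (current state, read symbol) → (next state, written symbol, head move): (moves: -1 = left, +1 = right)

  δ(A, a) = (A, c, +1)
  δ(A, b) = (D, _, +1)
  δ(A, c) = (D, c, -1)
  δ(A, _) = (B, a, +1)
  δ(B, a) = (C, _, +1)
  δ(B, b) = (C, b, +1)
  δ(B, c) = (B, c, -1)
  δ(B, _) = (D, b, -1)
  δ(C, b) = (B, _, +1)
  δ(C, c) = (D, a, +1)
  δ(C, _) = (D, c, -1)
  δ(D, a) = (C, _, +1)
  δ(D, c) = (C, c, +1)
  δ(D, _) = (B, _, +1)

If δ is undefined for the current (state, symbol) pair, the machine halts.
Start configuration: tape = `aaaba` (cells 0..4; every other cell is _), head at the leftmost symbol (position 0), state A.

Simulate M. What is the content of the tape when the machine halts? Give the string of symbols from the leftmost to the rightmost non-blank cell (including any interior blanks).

ccc_ba_bc

state=A head=0 tape=[a]aaba____   (A,a)→(A,c,+1)
state=A head=1 tape=c[a]aba____   (A,a)→(A,c,+1)
state=A head=2 tape=cc[a]ba____   (A,a)→(A,c,+1)
state=A head=3 tape=ccc[b]a____   (A,b)→(D,_,+1)
state=D head=4 tape=ccc_[a]____   (D,a)→(C,_,+1)
state=C head=5 tape=ccc__[_]___   (C,_)→(D,c,-1)
state=D head=4 tape=ccc_[_]c___   (D,_)→(B,_,+1)
state=B head=5 tape=ccc__[c]___   (B,c)→(B,c,-1)
state=B head=4 tape=ccc_[_]c___   (B,_)→(D,b,-1)
state=D head=3 tape=ccc[_]bc___   (D,_)→(B,_,+1)
state=B head=4 tape=ccc_[b]c___   (B,b)→(C,b,+1)
state=C head=5 tape=ccc_b[c]___   (C,c)→(D,a,+1)
state=D head=6 tape=ccc_ba[_]__   (D,_)→(B,_,+1)
state=B head=7 tape=ccc_ba_[_]_   (B,_)→(D,b,-1)
state=D head=6 tape=ccc_ba[_]b_   (D,_)→(B,_,+1)
state=B head=7 tape=ccc_ba_[b]_   (B,b)→(C,b,+1)
state=C head=8 tape=ccc_ba_b[_]   (C,_)→(D,c,-1)
state=D head=7 tape=ccc_ba_[b]c
The non-blank tape span at halt is ccc_ba_bc.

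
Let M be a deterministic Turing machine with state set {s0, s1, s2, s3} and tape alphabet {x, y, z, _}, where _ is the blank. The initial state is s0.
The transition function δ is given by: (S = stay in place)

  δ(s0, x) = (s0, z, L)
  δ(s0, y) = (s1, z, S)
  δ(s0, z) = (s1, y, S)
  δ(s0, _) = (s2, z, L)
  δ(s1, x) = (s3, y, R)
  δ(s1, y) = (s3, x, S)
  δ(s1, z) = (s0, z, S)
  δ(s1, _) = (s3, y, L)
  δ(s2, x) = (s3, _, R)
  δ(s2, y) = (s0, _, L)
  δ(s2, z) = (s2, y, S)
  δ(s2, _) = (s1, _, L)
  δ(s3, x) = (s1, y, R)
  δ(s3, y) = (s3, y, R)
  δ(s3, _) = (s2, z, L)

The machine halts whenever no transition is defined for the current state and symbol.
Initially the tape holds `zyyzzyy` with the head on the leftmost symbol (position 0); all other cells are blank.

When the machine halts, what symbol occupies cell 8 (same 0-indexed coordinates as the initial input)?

s0 | [z]yyzzyy__   read z → write y, move S, go to s1
s1 | [y]yyzzyy__   read y → write x, move S, go to s3
s3 | [x]yyzzyy__   read x → write y, move R, go to s1
s1 | y[y]yzzyy__   read y → write x, move S, go to s3
s3 | y[x]yzzyy__   read x → write y, move R, go to s1
s1 | yy[y]zzyy__   read y → write x, move S, go to s3
s3 | yy[x]zzyy__   read x → write y, move R, go to s1
s1 | yyy[z]zyy__   read z → write z, move S, go to s0
s0 | yyy[z]zyy__   read z → write y, move S, go to s1
s1 | yyy[y]zyy__   read y → write x, move S, go to s3
s3 | yyy[x]zyy__   read x → write y, move R, go to s1
s1 | yyyy[z]yy__   read z → write z, move S, go to s0
s0 | yyyy[z]yy__   read z → write y, move S, go to s1
s1 | yyyy[y]yy__   read y → write x, move S, go to s3
s3 | yyyy[x]yy__   read x → write y, move R, go to s1
s1 | yyyyy[y]y__   read y → write x, move S, go to s3
s3 | yyyyy[x]y__   read x → write y, move R, go to s1
s1 | yyyyyy[y]__   read y → write x, move S, go to s3
s3 | yyyyyy[x]__   read x → write y, move R, go to s1
s1 | yyyyyyy[_]_   read _ → write y, move L, go to s3
s3 | yyyyyy[y]y_   read y → write y, move R, go to s3
s3 | yyyyyyy[y]_   read y → write y, move R, go to s3
s3 | yyyyyyyy[_]   read _ → write z, move L, go to s2
s2 | yyyyyyy[y]z   read y → write _, move L, go to s0
s0 | yyyyyy[y]_z   read y → write z, move S, go to s1
s1 | yyyyyy[z]_z   read z → write z, move S, go to s0
s0 | yyyyyy[z]_z   read z → write y, move S, go to s1
s1 | yyyyyy[y]_z   read y → write x, move S, go to s3
s3 | yyyyyy[x]_z   read x → write y, move R, go to s1
s1 | yyyyyyy[_]z   read _ → write y, move L, go to s3
s3 | yyyyyy[y]yz   read y → write y, move R, go to s3
s3 | yyyyyyy[y]z   read y → write y, move R, go to s3
s3 | yyyyyyyy[z]
Cell 8 holds z when M halts.

z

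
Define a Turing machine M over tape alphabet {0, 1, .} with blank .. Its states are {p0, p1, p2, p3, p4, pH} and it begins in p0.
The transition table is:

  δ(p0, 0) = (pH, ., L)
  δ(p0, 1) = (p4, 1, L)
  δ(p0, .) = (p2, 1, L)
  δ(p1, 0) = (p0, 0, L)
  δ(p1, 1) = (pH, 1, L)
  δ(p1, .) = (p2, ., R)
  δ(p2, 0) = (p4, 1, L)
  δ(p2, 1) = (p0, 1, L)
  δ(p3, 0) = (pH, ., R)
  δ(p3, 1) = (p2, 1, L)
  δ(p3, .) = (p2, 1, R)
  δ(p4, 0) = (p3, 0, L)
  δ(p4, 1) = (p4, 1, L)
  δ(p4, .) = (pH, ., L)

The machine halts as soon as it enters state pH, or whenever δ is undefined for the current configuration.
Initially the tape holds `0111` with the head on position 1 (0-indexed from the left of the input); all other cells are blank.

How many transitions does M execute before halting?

p0 | ...0[1]11   read 1 → write 1, move L, go to p4
p4 | ...[0]111   read 0 → write 0, move L, go to p3
p3 | ..[.]0111   read . → write 1, move R, go to p2
p2 | ..1[0]111   read 0 → write 1, move L, go to p4
p4 | ..[1]1111   read 1 → write 1, move L, go to p4
p4 | .[.]11111   read . → write ., move L, go to pH
pH | [.].11111
M halts after 6 transitions.

6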